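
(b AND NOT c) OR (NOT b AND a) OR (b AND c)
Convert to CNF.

b OR a

(b AND NOT c) OR (NOT b AND a) OR (b AND c)
≡ (b OR NOT b OR b) AND (b OR NOT b OR c) AND (b OR a OR b) AND (b OR a OR c) AND (NOT c OR NOT b OR b) AND (NOT c OR NOT b OR c) AND (NOT c OR a OR b) AND (NOT c OR a OR c)   [distribute OR over AND]
≡ b OR a   [simplify]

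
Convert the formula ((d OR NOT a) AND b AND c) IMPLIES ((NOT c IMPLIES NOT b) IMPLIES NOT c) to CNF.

((d OR NOT a) AND b AND c) IMPLIES ((NOT c IMPLIES NOT b) IMPLIES NOT c)
≡ NOT ((d OR NOT a) AND b AND c) OR ((NOT c IMPLIES NOT b) IMPLIES NOT c)   [eliminate IMPLIES]
≡ NOT ((d OR NOT a) AND b AND c) OR NOT (NOT c IMPLIES NOT b) OR NOT c   [eliminate IMPLIES]
≡ NOT ((d OR NOT a) AND b AND c) OR NOT (NOT NOT c OR NOT b) OR NOT c   [eliminate IMPLIES]
≡ NOT (d OR NOT a) OR NOT b OR NOT c OR NOT (NOT NOT c OR NOT b) OR NOT c   [De Morgan]
≡ (NOT d AND NOT NOT a) OR NOT b OR NOT c OR NOT (NOT NOT c OR NOT b) OR NOT c   [De Morgan]
≡ (NOT d AND a) OR NOT b OR NOT c OR NOT (NOT NOT c OR NOT b) OR NOT c   [double negation]
≡ (NOT d AND a) OR NOT b OR NOT c OR (NOT NOT NOT c AND NOT NOT b) OR NOT c   [De Morgan]
≡ (NOT d AND a) OR NOT b OR NOT c OR (NOT c AND NOT NOT b) OR NOT c   [double negation]
≡ (NOT d AND a) OR NOT b OR NOT c OR (NOT c AND b) OR NOT c   [double negation]
≡ (NOT d OR NOT b OR NOT c OR NOT c OR NOT c) AND (NOT d OR NOT b OR NOT c OR b OR NOT c) AND (a OR NOT b OR NOT c OR NOT c OR NOT c) AND (a OR NOT b OR NOT c OR b OR NOT c)   [distribute OR over AND]
≡ (NOT d OR NOT b OR NOT c) AND (a OR NOT b OR NOT c)   [simplify]

(NOT d OR NOT b OR NOT c) AND (a OR NOT b OR NOT c)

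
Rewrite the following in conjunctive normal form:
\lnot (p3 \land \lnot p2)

\lnot (p3 \land \lnot p2)
⇔ \lnot p3 \lor \lnot \lnot p2
⇔ \lnot p3 \lor p2

\lnot p3 \lor p2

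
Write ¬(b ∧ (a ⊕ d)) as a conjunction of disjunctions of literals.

¬(b ∧ (a ⊕ d))
= ¬(b ∧ (a ∨ d) ∧ ¬(a ∧ d))   [expand ⊕]
= ¬b ∨ ¬(a ∨ d) ∨ ¬¬(a ∧ d)   [De Morgan]
= ¬b ∨ ¬a ∧ ¬d ∨ ¬¬(a ∧ d)   [De Morgan]
= ¬b ∨ ¬a ∧ ¬d ∨ a ∧ d   [double negation]
= (¬b ∨ ¬a ∨ a) ∧ (¬b ∨ ¬a ∨ d) ∧ (¬b ∨ ¬d ∨ a) ∧ (¬b ∨ ¬d ∨ d)   [distribute ∨ over ∧]
= (¬b ∨ ¬a ∨ d) ∧ (¬b ∨ ¬d ∨ a)   [simplify]

(¬b ∨ ¬a ∨ d) ∧ (¬b ∨ ¬d ∨ a)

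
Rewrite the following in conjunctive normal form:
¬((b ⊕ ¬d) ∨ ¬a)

¬((b ⊕ ¬d) ∨ ¬a)
≡ ¬(((b ∨ ¬d) ∧ ¬(b ∧ ¬d)) ∨ ¬a)   (expand ⊕)
≡ ¬((b ∨ ¬d) ∧ ¬(b ∧ ¬d)) ∧ ¬¬a   (De Morgan)
≡ (¬(b ∨ ¬d) ∨ ¬¬(b ∧ ¬d)) ∧ ¬¬a   (De Morgan)
≡ ((¬b ∧ ¬¬d) ∨ ¬¬(b ∧ ¬d)) ∧ ¬¬a   (De Morgan)
≡ ((¬b ∧ d) ∨ ¬¬(b ∧ ¬d)) ∧ ¬¬a   (double negation)
≡ ((¬b ∧ d) ∨ (b ∧ ¬d)) ∧ ¬¬a   (double negation)
≡ ((¬b ∧ d) ∨ (b ∧ ¬d)) ∧ a   (double negation)
≡ (¬b ∨ b) ∧ (¬b ∨ ¬d) ∧ (d ∨ b) ∧ (d ∨ ¬d) ∧ a   (distribute ∨ over ∧)
≡ (¬b ∨ ¬d) ∧ (d ∨ b) ∧ a   (simplify)

(¬b ∨ ¬d) ∧ (d ∨ b) ∧ a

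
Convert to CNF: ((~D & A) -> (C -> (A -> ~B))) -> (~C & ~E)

((~D & A) -> (C -> (A -> ~B))) -> (~C & ~E)
≡ ~((~D & A) -> (C -> (A -> ~B))) | (~C & ~E)
≡ ~(~(~D & A) | (C -> (A -> ~B))) | (~C & ~E)
≡ ~(~(~D & A) | ~C | (A -> ~B)) | (~C & ~E)
≡ ~(~(~D & A) | ~C | ~A | ~B) | (~C & ~E)
≡ (~~(~D & A) & ~~C & ~~A & ~~B) | (~C & ~E)
≡ (~D & A & ~~C & ~~A & ~~B) | (~C & ~E)
≡ (~D & A & C & ~~A & ~~B) | (~C & ~E)
≡ (~D & A & C & A & ~~B) | (~C & ~E)
≡ (~D & A & C & A & B) | (~C & ~E)
≡ (~D | ~C) & (~D | ~E) & (A | ~C) & (A | ~E) & (C | ~C) & (C | ~E) & (A | ~C) & (A | ~E) & (B | ~C) & (B | ~E)
≡ (~D | ~C) & (~D | ~E) & (A | ~C) & (A | ~E) & (C | ~E) & (B | ~C) & (B | ~E)

(~D | ~C) & (~D | ~E) & (A | ~C) & (A | ~E) & (C | ~E) & (B | ~C) & (B | ~E)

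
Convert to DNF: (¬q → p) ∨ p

(¬q → p) ∨ p
= ¬¬q ∨ p ∨ p
= q ∨ p ∨ p
= q ∨ p

q ∨ p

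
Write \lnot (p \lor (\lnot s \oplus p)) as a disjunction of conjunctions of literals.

\lnot (p \lor (\lnot s \oplus p))
≡ \lnot (p \lor (\lnot s \land \lnot p) \lor (\lnot \lnot s \land p))   [expand \oplus]
≡ \lnot p \land \lnot (\lnot s \land \lnot p) \land \lnot (\lnot \lnot s \land p)   [De Morgan]
≡ \lnot p \land (\lnot \lnot s \lor \lnot \lnot p) \land \lnot (\lnot \lnot s \land p)   [De Morgan]
≡ \lnot p \land (s \lor \lnot \lnot p) \land \lnot (\lnot \lnot s \land p)   [double negation]
≡ \lnot p \land (s \lor p) \land \lnot (\lnot \lnot s \land p)   [double negation]
≡ \lnot p \land (s \lor p) \land (\lnot \lnot \lnot s \lor \lnot p)   [De Morgan]
≡ \lnot p \land (s \lor p) \land (\lnot s \lor \lnot p)   [double negation]
≡ (\lnot p \land s \land \lnot s) \lor (\lnot p \land s \land \lnot p) \lor (\lnot p \land p \land \lnot s) \lor (\lnot p \land p \land \lnot p)   [distribute \land over \lor]
≡ \lnot p \land s   [simplify]

\lnot p \land s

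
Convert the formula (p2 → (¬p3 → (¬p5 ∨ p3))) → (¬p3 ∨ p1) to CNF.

(p2 → (¬p3 → (¬p5 ∨ p3))) → (¬p3 ∨ p1)
≡ ¬(p2 → (¬p3 → (¬p5 ∨ p3))) ∨ ¬p3 ∨ p1   — eliminate →
≡ ¬(¬p2 ∨ (¬p3 → (¬p5 ∨ p3))) ∨ ¬p3 ∨ p1   — eliminate →
≡ ¬(¬p2 ∨ ¬¬p3 ∨ ¬p5 ∨ p3) ∨ ¬p3 ∨ p1   — eliminate →
≡ (¬¬p2 ∧ ¬¬¬p3 ∧ ¬¬p5 ∧ ¬p3) ∨ ¬p3 ∨ p1   — De Morgan
≡ (p2 ∧ ¬¬¬p3 ∧ ¬¬p5 ∧ ¬p3) ∨ ¬p3 ∨ p1   — double negation
≡ (p2 ∧ ¬p3 ∧ ¬¬p5 ∧ ¬p3) ∨ ¬p3 ∨ p1   — double negation
≡ (p2 ∧ ¬p3 ∧ p5 ∧ ¬p3) ∨ ¬p3 ∨ p1   — double negation
≡ (p2 ∨ ¬p3 ∨ p1) ∧ (¬p3 ∨ ¬p3 ∨ p1) ∧ (p5 ∨ ¬p3 ∨ p1) ∧ (¬p3 ∨ ¬p3 ∨ p1)   — distribute ∨ over ∧
≡ ¬p3 ∨ p1   — simplify

¬p3 ∨ p1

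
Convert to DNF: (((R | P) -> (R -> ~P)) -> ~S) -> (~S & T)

(((R | P) -> (R -> ~P)) -> ~S) -> (~S & T)
= ~(((R | P) -> (R -> ~P)) -> ~S) | (~S & T)   — eliminate ->
= ~(~((R | P) -> (R -> ~P)) | ~S) | (~S & T)   — eliminate ->
= ~(~(~(R | P) | (R -> ~P)) | ~S) | (~S & T)   — eliminate ->
= ~(~(~(R | P) | ~R | ~P) | ~S) | (~S & T)   — eliminate ->
= (~~(~(R | P) | ~R | ~P) & ~~S) | (~S & T)   — De Morgan
= ((~(R | P) | ~R | ~P) & ~~S) | (~S & T)   — double negation
= (((~R & ~P) | ~R | ~P) & ~~S) | (~S & T)   — De Morgan
= (((~R & ~P) | ~R | ~P) & S) | (~S & T)   — double negation
= (~R & ~P & S) | (~R & S) | (~P & S) | (~S & T)   — distribute & over |
= (~R & S) | (~P & S) | (~S & T)   — simplify

(~R & S) | (~P & S) | (~S & T)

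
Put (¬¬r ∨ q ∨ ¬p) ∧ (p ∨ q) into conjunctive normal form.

(r ∨ q ∨ ¬p) ∧ (p ∨ q)

(¬¬r ∨ q ∨ ¬p) ∧ (p ∨ q)
= (r ∨ q ∨ ¬p) ∧ (p ∨ q)   [double negation]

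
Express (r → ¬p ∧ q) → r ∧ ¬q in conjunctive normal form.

r ∧ (p ∨ ¬q)

(r → ¬p ∧ q) → r ∧ ¬q
≡ ¬(r → ¬p ∧ q) ∨ r ∧ ¬q
≡ ¬(¬r ∨ ¬p ∧ q) ∨ r ∧ ¬q
≡ ¬¬r ∧ ¬(¬p ∧ q) ∨ r ∧ ¬q
≡ r ∧ ¬(¬p ∧ q) ∨ r ∧ ¬q
≡ r ∧ (¬¬p ∨ ¬q) ∨ r ∧ ¬q
≡ r ∧ (p ∨ ¬q) ∨ r ∧ ¬q
≡ (r ∨ r) ∧ (r ∨ ¬q) ∧ (p ∨ ¬q ∨ r) ∧ (p ∨ ¬q ∨ ¬q)
≡ r ∧ (p ∨ ¬q)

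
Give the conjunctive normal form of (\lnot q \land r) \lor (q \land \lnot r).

(\lnot q \land r) \lor (q \land \lnot r)
≡ (\lnot q \lor q) \land (\lnot q \lor \lnot r) \land (r \lor q) \land (r \lor \lnot r)   [distribute \lor over \land]
≡ (\lnot q \lor \lnot r) \land (r \lor q)   [simplify]

(\lnot q \lor \lnot r) \land (r \lor q)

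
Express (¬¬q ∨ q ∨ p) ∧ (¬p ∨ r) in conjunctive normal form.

(q ∨ p) ∧ (¬p ∨ r)

(¬¬q ∨ q ∨ p) ∧ (¬p ∨ r)
≡ (q ∨ q ∨ p) ∧ (¬p ∨ r)   (double negation)
≡ (q ∨ p) ∧ (¬p ∨ r)   (simplify)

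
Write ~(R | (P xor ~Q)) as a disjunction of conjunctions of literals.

(~R & ~P & Q) | (~R & ~Q & P)

~(R | (P xor ~Q))
≡ ~(R | (P & ~~Q) | (~P & ~Q))
≡ ~R & ~(P & ~~Q) & ~(~P & ~Q)
≡ ~R & (~P | ~~~Q) & ~(~P & ~Q)
≡ ~R & (~P | ~Q) & ~(~P & ~Q)
≡ ~R & (~P | ~Q) & (~~P | ~~Q)
≡ ~R & (~P | ~Q) & (P | ~~Q)
≡ ~R & (~P | ~Q) & (P | Q)
≡ (~R & ~P & P) | (~R & ~P & Q) | (~R & ~Q & P) | (~R & ~Q & Q)
≡ (~R & ~P & Q) | (~R & ~Q & P)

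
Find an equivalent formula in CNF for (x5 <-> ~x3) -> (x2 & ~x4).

(x5 | ~x3 | x2) & (x5 | ~x3 | ~x4) & (x3 | ~x5 | x2) & (x3 | ~x5 | ~x4)

(x5 <-> ~x3) -> (x2 & ~x4)
≡ ~(x5 <-> ~x3) | (x2 & ~x4)   [eliminate ->]
≡ ~((x5 -> ~x3) & (~x3 -> x5)) | (x2 & ~x4)   [eliminate <->]
≡ ~((~x5 | ~x3) & (~x3 -> x5)) | (x2 & ~x4)   [eliminate ->]
≡ ~((~x5 | ~x3) & (~~x3 | x5)) | (x2 & ~x4)   [eliminate ->]
≡ ~(~x5 | ~x3) | ~(~~x3 | x5) | (x2 & ~x4)   [De Morgan]
≡ (~~x5 & ~~x3) | ~(~~x3 | x5) | (x2 & ~x4)   [De Morgan]
≡ (x5 & ~~x3) | ~(~~x3 | x5) | (x2 & ~x4)   [double negation]
≡ (x5 & x3) | ~(~~x3 | x5) | (x2 & ~x4)   [double negation]
≡ (x5 & x3) | (~~~x3 & ~x5) | (x2 & ~x4)   [De Morgan]
≡ (x5 & x3) | (~x3 & ~x5) | (x2 & ~x4)   [double negation]
≡ (x5 | ~x3 | x2) & (x5 | ~x3 | ~x4) & (x5 | ~x5 | x2) & (x5 | ~x5 | ~x4) & (x3 | ~x3 | x2) & (x3 | ~x3 | ~x4) & (x3 | ~x5 | x2) & (x3 | ~x5 | ~x4)   [distribute | over &]
≡ (x5 | ~x3 | x2) & (x5 | ~x3 | ~x4) & (x3 | ~x5 | x2) & (x3 | ~x5 | ~x4)   [simplify]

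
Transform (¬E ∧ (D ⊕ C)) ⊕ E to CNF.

(D ∨ C ∨ E) ∧ (¬D ∨ ¬C ∨ E)

(¬E ∧ (D ⊕ C)) ⊕ E
≡ ((¬E ∧ (D ⊕ C)) ∨ E) ∧ ¬(¬E ∧ (D ⊕ C) ∧ E)   (expand ⊕)
≡ ((¬E ∧ (D ∨ C) ∧ ¬(D ∧ C)) ∨ E) ∧ ¬(¬E ∧ (D ⊕ C) ∧ E)   (expand ⊕)
≡ ((¬E ∧ (D ∨ C) ∧ ¬(D ∧ C)) ∨ E) ∧ ¬(¬E ∧ (D ∨ C) ∧ ¬(D ∧ C) ∧ E)   (expand ⊕)
≡ ((¬E ∧ (D ∨ C) ∧ (¬D ∨ ¬C)) ∨ E) ∧ ¬(¬E ∧ (D ∨ C) ∧ ¬(D ∧ C) ∧ E)   (De Morgan)
≡ ((¬E ∧ (D ∨ C) ∧ (¬D ∨ ¬C)) ∨ E) ∧ (¬¬E ∨ ¬(D ∨ C) ∨ ¬¬(D ∧ C) ∨ ¬E)   (De Morgan)
≡ ((¬E ∧ (D ∨ C) ∧ (¬D ∨ ¬C)) ∨ E) ∧ (E ∨ ¬(D ∨ C) ∨ ¬¬(D ∧ C) ∨ ¬E)   (double negation)
≡ ((¬E ∧ (D ∨ C) ∧ (¬D ∨ ¬C)) ∨ E) ∧ (E ∨ (¬D ∧ ¬C) ∨ ¬¬(D ∧ C) ∨ ¬E)   (De Morgan)
≡ ((¬E ∧ (D ∨ C) ∧ (¬D ∨ ¬C)) ∨ E) ∧ (E ∨ (¬D ∧ ¬C) ∨ (D ∧ C) ∨ ¬E)   (double negation)
≡ (¬E ∨ E) ∧ (D ∨ C ∨ E) ∧ (¬D ∨ ¬C ∨ E) ∧ (E ∨ ¬D ∨ D ∨ ¬E) ∧ (E ∨ ¬D ∨ C ∨ ¬E) ∧ (E ∨ ¬C ∨ D ∨ ¬E) ∧ (E ∨ ¬C ∨ C ∨ ¬E)   (distribute ∨ over ∧)
≡ (D ∨ C ∨ E) ∧ (¬D ∨ ¬C ∨ E)   (simplify)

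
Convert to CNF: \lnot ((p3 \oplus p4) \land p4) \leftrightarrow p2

(\lnot p3 \lor \lnot p4 \lor p2) \land (p4 \lor p2) \land (\lnot p2 \lor \lnot p4 \lor p3)

\lnot ((p3 \oplus p4) \land p4) \leftrightarrow p2
⇔ (\lnot ((p3 \oplus p4) \land p4) \to p2) \land (p2 \to \lnot ((p3 \oplus p4) \land p4))   [eliminate \leftrightarrow]
⇔ (\lnot \lnot ((p3 \oplus p4) \land p4) \lor p2) \land (p2 \to \lnot ((p3 \oplus p4) \land p4))   [eliminate \to]
⇔ (\lnot \lnot ((p3 \lor p4) \land \lnot (p3 \land p4) \land p4) \lor p2) \land (p2 \to \lnot ((p3 \oplus p4) \land p4))   [expand \oplus]
⇔ (\lnot \lnot ((p3 \lor p4) \land \lnot (p3 \land p4) \land p4) \lor p2) \land (\lnot p2 \lor \lnot ((p3 \oplus p4) \land p4))   [eliminate \to]
⇔ (\lnot \lnot ((p3 \lor p4) \land \lnot (p3 \land p4) \land p4) \lor p2) \land (\lnot p2 \lor \lnot ((p3 \lor p4) \land \lnot (p3 \land p4) \land p4))   [expand \oplus]
⇔ (((p3 \lor p4) \land \lnot (p3 \land p4) \land p4) \lor p2) \land (\lnot p2 \lor \lnot ((p3 \lor p4) \land \lnot (p3 \land p4) \land p4))   [double negation]
⇔ (((p3 \lor p4) \land (\lnot p3 \lor \lnot p4) \land p4) \lor p2) \land (\lnot p2 \lor \lnot ((p3 \lor p4) \land \lnot (p3 \land p4) \land p4))   [De Morgan]
⇔ (((p3 \lor p4) \land (\lnot p3 \lor \lnot p4) \land p4) \lor p2) \land (\lnot p2 \lor \lnot (p3 \lor p4) \lor \lnot \lnot (p3 \land p4) \lor \lnot p4)   [De Morgan]
⇔ (((p3 \lor p4) \land (\lnot p3 \lor \lnot p4) \land p4) \lor p2) \land (\lnot p2 \lor (\lnot p3 \land \lnot p4) \lor \lnot \lnot (p3 \land p4) \lor \lnot p4)   [De Morgan]
⇔ (((p3 \lor p4) \land (\lnot p3 \lor \lnot p4) \land p4) \lor p2) \land (\lnot p2 \lor (\lnot p3 \land \lnot p4) \lor (p3 \land p4) \lor \lnot p4)   [double negation]
⇔ (p3 \lor p4 \lor p2) \land (\lnot p3 \lor \lnot p4 \lor p2) \land (p4 \lor p2) \land (\lnot p2 \lor \lnot p3 \lor p3 \lor \lnot p4) \land (\lnot p2 \lor \lnot p3 \lor p4 \lor \lnot p4) \land (\lnot p2 \lor \lnot p4 \lor p3 \lor \lnot p4) \land (\lnot p2 \lor \lnot p4 \lor p4 \lor \lnot p4)   [distribute \lor over \land]
⇔ (\lnot p3 \lor \lnot p4 \lor p2) \land (p4 \lor p2) \land (\lnot p2 \lor \lnot p4 \lor p3)   [simplify]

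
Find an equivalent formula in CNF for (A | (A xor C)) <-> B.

(A | (A xor C)) <-> B
= ((A | (A xor C)) -> B) & (B -> (A | (A xor C)))   — eliminate <->
= (~(A | (A xor C)) | B) & (B -> (A | (A xor C)))   — eliminate ->
= (~(A | ((A | C) & ~(A & C))) | B) & (B -> (A | (A xor C)))   — expand xor
= (~(A | ((A | C) & ~(A & C))) | B) & (~B | A | (A xor C))   — eliminate ->
= (~(A | ((A | C) & ~(A & C))) | B) & (~B | A | ((A | C) & ~(A & C)))   — expand xor
= ((~A & ~((A | C) & ~(A & C))) | B) & (~B | A | ((A | C) & ~(A & C)))   — De Morgan
= ((~A & (~(A | C) | ~~(A & C))) | B) & (~B | A | ((A | C) & ~(A & C)))   — De Morgan
= ((~A & ((~A & ~C) | ~~(A & C))) | B) & (~B | A | ((A | C) & ~(A & C)))   — De Morgan
= ((~A & ((~A & ~C) | (A & C))) | B) & (~B | A | ((A | C) & ~(A & C)))   — double negation
= ((~A & ((~A & ~C) | (A & C))) | B) & (~B | A | ((A | C) & (~A | ~C)))   — De Morgan
= (~A | B) & (~A | A | B) & (~A | C | B) & (~C | A | B) & (~C | C | B) & (~B | A | A | C) & (~B | A | ~A | ~C)   — distribute | over &
= (~A | B) & (~C | A | B) & (~B | A | C)   — simplify

(~A | B) & (~C | A | B) & (~B | A | C)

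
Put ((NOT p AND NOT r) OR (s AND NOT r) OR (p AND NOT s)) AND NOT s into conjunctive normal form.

(NOT r OR p) AND NOT s

((NOT p AND NOT r) OR (s AND NOT r) OR (p AND NOT s)) AND NOT s
≡ (NOT p OR s OR p) AND (NOT p OR s OR NOT s) AND (NOT p OR NOT r OR p) AND (NOT p OR NOT r OR NOT s) AND (NOT r OR s OR p) AND (NOT r OR s OR NOT s) AND (NOT r OR NOT r OR p) AND (NOT r OR NOT r OR NOT s) AND NOT s   (distribute OR over AND)
≡ (NOT r OR p) AND NOT s   (simplify)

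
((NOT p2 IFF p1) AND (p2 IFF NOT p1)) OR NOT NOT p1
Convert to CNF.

((NOT p2 IFF p1) AND (p2 IFF NOT p1)) OR NOT NOT p1
= ((NOT p2 IMPLIES p1) AND (p1 IMPLIES NOT p2) AND (p2 IFF NOT p1)) OR NOT NOT p1   (eliminate IFF)
= ((NOT NOT p2 OR p1) AND (p1 IMPLIES NOT p2) AND (p2 IFF NOT p1)) OR NOT NOT p1   (eliminate IMPLIES)
= ((NOT NOT p2 OR p1) AND (NOT p1 OR NOT p2) AND (p2 IFF NOT p1)) OR NOT NOT p1   (eliminate IMPLIES)
= ((NOT NOT p2 OR p1) AND (NOT p1 OR NOT p2) AND (p2 IMPLIES NOT p1) AND (NOT p1 IMPLIES p2)) OR NOT NOT p1   (eliminate IFF)
= ((NOT NOT p2 OR p1) AND (NOT p1 OR NOT p2) AND (NOT p2 OR NOT p1) AND (NOT p1 IMPLIES p2)) OR NOT NOT p1   (eliminate IMPLIES)
= ((NOT NOT p2 OR p1) AND (NOT p1 OR NOT p2) AND (NOT p2 OR NOT p1) AND (NOT NOT p1 OR p2)) OR NOT NOT p1   (eliminate IMPLIES)
= ((p2 OR p1) AND (NOT p1 OR NOT p2) AND (NOT p2 OR NOT p1) AND (NOT NOT p1 OR p2)) OR NOT NOT p1   (double negation)
= ((p2 OR p1) AND (NOT p1 OR NOT p2) AND (NOT p2 OR NOT p1) AND (p1 OR p2)) OR NOT NOT p1   (double negation)
= ((p2 OR p1) AND (NOT p1 OR NOT p2) AND (NOT p2 OR NOT p1) AND (p1 OR p2)) OR p1   (double negation)
= (p2 OR p1 OR p1) AND (NOT p1 OR NOT p2 OR p1) AND (NOT p2 OR NOT p1 OR p1) AND (p1 OR p2 OR p1)   (distribute OR over AND)
= p2 OR p1   (simplify)

p2 OR p1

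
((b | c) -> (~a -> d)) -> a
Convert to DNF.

(b & ~a & ~d) | (c & ~a & ~d) | a

((b | c) -> (~a -> d)) -> a
≡ ~((b | c) -> (~a -> d)) | a   (eliminate ->)
≡ ~(~(b | c) | (~a -> d)) | a   (eliminate ->)
≡ ~(~(b | c) | ~~a | d) | a   (eliminate ->)
≡ (~~(b | c) & ~~~a & ~d) | a   (De Morgan)
≡ ((b | c) & ~~~a & ~d) | a   (double negation)
≡ ((b | c) & ~a & ~d) | a   (double negation)
≡ (b & ~a & ~d) | (c & ~a & ~d) | a   (distribute & over |)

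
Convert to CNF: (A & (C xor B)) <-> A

(A & (C xor B)) <-> A
≡ ((A & (C xor B)) -> A) & (A -> (A & (C xor B)))   (eliminate <->)
≡ (~(A & (C xor B)) | A) & (A -> (A & (C xor B)))   (eliminate ->)
≡ (~(A & (C | B) & ~(C & B)) | A) & (A -> (A & (C xor B)))   (expand xor)
≡ (~(A & (C | B) & ~(C & B)) | A) & (~A | (A & (C xor B)))   (eliminate ->)
≡ (~(A & (C | B) & ~(C & B)) | A) & (~A | (A & (C | B) & ~(C & B)))   (expand xor)
≡ (~A | ~(C | B) | ~~(C & B) | A) & (~A | (A & (C | B) & ~(C & B)))   (De Morgan)
≡ (~A | (~C & ~B) | ~~(C & B) | A) & (~A | (A & (C | B) & ~(C & B)))   (De Morgan)
≡ (~A | (~C & ~B) | (C & B) | A) & (~A | (A & (C | B) & ~(C & B)))   (double negation)
≡ (~A | (~C & ~B) | (C & B) | A) & (~A | (A & (C | B) & (~C | ~B)))   (De Morgan)
≡ (~A | ~C | C | A) & (~A | ~C | B | A) & (~A | ~B | C | A) & (~A | ~B | B | A) & (~A | A) & (~A | C | B) & (~A | ~C | ~B)   (distribute | over &)
≡ (~A | C | B) & (~A | ~C | ~B)   (simplify)

(~A | C | B) & (~A | ~C | ~B)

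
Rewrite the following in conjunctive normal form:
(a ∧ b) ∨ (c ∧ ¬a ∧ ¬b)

(a ∧ b) ∨ (c ∧ ¬a ∧ ¬b)
≡ (a ∨ c) ∧ (a ∨ ¬a) ∧ (a ∨ ¬b) ∧ (b ∨ c) ∧ (b ∨ ¬a) ∧ (b ∨ ¬b)   (distribute ∨ over ∧)
≡ (a ∨ c) ∧ (a ∨ ¬b) ∧ (b ∨ c) ∧ (b ∨ ¬a)   (simplify)

(a ∨ c) ∧ (a ∨ ¬b) ∧ (b ∨ c) ∧ (b ∨ ¬a)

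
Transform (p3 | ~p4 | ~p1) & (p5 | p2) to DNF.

(p3 | ~p4 | ~p1) & (p5 | p2)
≡ (p3 & p5) | (p3 & p2) | (~p4 & p5) | (~p4 & p2) | (~p1 & p5) | (~p1 & p2)   [distribute & over |]

(p3 & p5) | (p3 & p2) | (~p4 & p5) | (~p4 & p2) | (~p1 & p5) | (~p1 & p2)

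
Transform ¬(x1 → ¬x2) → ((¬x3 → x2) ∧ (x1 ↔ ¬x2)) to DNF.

¬(x1 → ¬x2) → ((¬x3 → x2) ∧ (x1 ↔ ¬x2))
= ¬¬(x1 → ¬x2) ∨ ((¬x3 → x2) ∧ (x1 ↔ ¬x2))   — eliminate →
= ¬¬(¬x1 ∨ ¬x2) ∨ ((¬x3 → x2) ∧ (x1 ↔ ¬x2))   — eliminate →
= ¬¬(¬x1 ∨ ¬x2) ∨ ((¬¬x3 ∨ x2) ∧ (x1 ↔ ¬x2))   — eliminate →
= ¬¬(¬x1 ∨ ¬x2) ∨ ((¬¬x3 ∨ x2) ∧ (x1 → ¬x2) ∧ (¬x2 → x1))   — eliminate ↔
= ¬¬(¬x1 ∨ ¬x2) ∨ ((¬¬x3 ∨ x2) ∧ (¬x1 ∨ ¬x2) ∧ (¬x2 → x1))   — eliminate →
= ¬¬(¬x1 ∨ ¬x2) ∨ ((¬¬x3 ∨ x2) ∧ (¬x1 ∨ ¬x2) ∧ (¬¬x2 ∨ x1))   — eliminate →
= ¬x1 ∨ ¬x2 ∨ ((¬¬x3 ∨ x2) ∧ (¬x1 ∨ ¬x2) ∧ (¬¬x2 ∨ x1))   — double negation
= ¬x1 ∨ ¬x2 ∨ ((x3 ∨ x2) ∧ (¬x1 ∨ ¬x2) ∧ (¬¬x2 ∨ x1))   — double negation
= ¬x1 ∨ ¬x2 ∨ ((x3 ∨ x2) ∧ (¬x1 ∨ ¬x2) ∧ (x2 ∨ x1))   — double negation
= ¬x1 ∨ ¬x2 ∨ (x3 ∧ ¬x1 ∧ x2) ∨ (x3 ∧ ¬x1 ∧ x1) ∨ (x3 ∧ ¬x2 ∧ x2) ∨ (x3 ∧ ¬x2 ∧ x1) ∨ (x2 ∧ ¬x1 ∧ x2) ∨ (x2 ∧ ¬x1 ∧ x1) ∨ (x2 ∧ ¬x2 ∧ x2) ∨ (x2 ∧ ¬x2 ∧ x1)   — distribute ∧ over ∨
= ¬x1 ∨ ¬x2   — simplify

¬x1 ∨ ¬x2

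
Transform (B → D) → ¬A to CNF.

(B ∨ ¬A) ∧ (¬D ∨ ¬A)

(B → D) → ¬A
≡ ¬(B → D) ∨ ¬A   (eliminate →)
≡ ¬(¬B ∨ D) ∨ ¬A   (eliminate →)
≡ (¬¬B ∧ ¬D) ∨ ¬A   (De Morgan)
≡ (B ∧ ¬D) ∨ ¬A   (double negation)
≡ (B ∨ ¬A) ∧ (¬D ∨ ¬A)   (distribute ∨ over ∧)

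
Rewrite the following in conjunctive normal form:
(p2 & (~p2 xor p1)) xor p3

(p2 | p3) & (~p2 | p1 | p3) & (~p2 | ~p1 | ~p3)

(p2 & (~p2 xor p1)) xor p3
⇔ ((p2 & (~p2 xor p1)) | p3) & ~(p2 & (~p2 xor p1) & p3)   [expand xor]
⇔ ((p2 & (~p2 | p1) & ~(~p2 & p1)) | p3) & ~(p2 & (~p2 xor p1) & p3)   [expand xor]
⇔ ((p2 & (~p2 | p1) & ~(~p2 & p1)) | p3) & ~(p2 & (~p2 | p1) & ~(~p2 & p1) & p3)   [expand xor]
⇔ ((p2 & (~p2 | p1) & (~~p2 | ~p1)) | p3) & ~(p2 & (~p2 | p1) & ~(~p2 & p1) & p3)   [De Morgan]
⇔ ((p2 & (~p2 | p1) & (p2 | ~p1)) | p3) & ~(p2 & (~p2 | p1) & ~(~p2 & p1) & p3)   [double negation]
⇔ ((p2 & (~p2 | p1) & (p2 | ~p1)) | p3) & (~p2 | ~(~p2 | p1) | ~~(~p2 & p1) | ~p3)   [De Morgan]
⇔ ((p2 & (~p2 | p1) & (p2 | ~p1)) | p3) & (~p2 | (~~p2 & ~p1) | ~~(~p2 & p1) | ~p3)   [De Morgan]
⇔ ((p2 & (~p2 | p1) & (p2 | ~p1)) | p3) & (~p2 | (p2 & ~p1) | ~~(~p2 & p1) | ~p3)   [double negation]
⇔ ((p2 & (~p2 | p1) & (p2 | ~p1)) | p3) & (~p2 | (p2 & ~p1) | (~p2 & p1) | ~p3)   [double negation]
⇔ (p2 | p3) & (~p2 | p1 | p3) & (p2 | ~p1 | p3) & (~p2 | p2 | ~p2 | ~p3) & (~p2 | p2 | p1 | ~p3) & (~p2 | ~p1 | ~p2 | ~p3) & (~p2 | ~p1 | p1 | ~p3)   [distribute | over &]
⇔ (p2 | p3) & (~p2 | p1 | p3) & (~p2 | ~p1 | ~p3)   [simplify]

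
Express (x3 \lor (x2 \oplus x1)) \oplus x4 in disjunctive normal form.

(x3 \land \lnot x4) \lor (x2 \land \lnot x1 \land \lnot x4) \lor (\lnot x2 \land x1 \land \lnot x4) \lor (\lnot x3 \land \lnot x2 \land \lnot x1 \land x4) \lor (\lnot x3 \land x1 \land x2 \land x4)

(x3 \lor (x2 \oplus x1)) \oplus x4
⇔ ((x3 \lor (x2 \oplus x1)) \land \lnot x4) \lor (\lnot (x3 \lor (x2 \oplus x1)) \land x4)   [expand \oplus]
⇔ ((x3 \lor (x2 \land \lnot x1) \lor (\lnot x2 \land x1)) \land \lnot x4) \lor (\lnot (x3 \lor (x2 \oplus x1)) \land x4)   [expand \oplus]
⇔ ((x3 \lor (x2 \land \lnot x1) \lor (\lnot x2 \land x1)) \land \lnot x4) \lor (\lnot (x3 \lor (x2 \land \lnot x1) \lor (\lnot x2 \land x1)) \land x4)   [expand \oplus]
⇔ ((x3 \lor (x2 \land \lnot x1) \lor (\lnot x2 \land x1)) \land \lnot x4) \lor (\lnot x3 \land \lnot (x2 \land \lnot x1) \land \lnot (\lnot x2 \land x1) \land x4)   [De Morgan]
⇔ ((x3 \lor (x2 \land \lnot x1) \lor (\lnot x2 \land x1)) \land \lnot x4) \lor (\lnot x3 \land (\lnot x2 \lor \lnot \lnot x1) \land \lnot (\lnot x2 \land x1) \land x4)   [De Morgan]
⇔ ((x3 \lor (x2 \land \lnot x1) \lor (\lnot x2 \land x1)) \land \lnot x4) \lor (\lnot x3 \land (\lnot x2 \lor x1) \land \lnot (\lnot x2 \land x1) \land x4)   [double negation]
⇔ ((x3 \lor (x2 \land \lnot x1) \lor (\lnot x2 \land x1)) \land \lnot x4) \lor (\lnot x3 \land (\lnot x2 \lor x1) \land (\lnot \lnot x2 \lor \lnot x1) \land x4)   [De Morgan]
⇔ ((x3 \lor (x2 \land \lnot x1) \lor (\lnot x2 \land x1)) \land \lnot x4) \lor (\lnot x3 \land (\lnot x2 \lor x1) \land (x2 \lor \lnot x1) \land x4)   [double negation]
⇔ (x3 \land \lnot x4) \lor (x2 \land \lnot x1 \land \lnot x4) \lor (\lnot x2 \land x1 \land \lnot x4) \lor (\lnot x3 \land \lnot x2 \land x2 \land x4) \lor (\lnot x3 \land \lnot x2 \land \lnot x1 \land x4) \lor (\lnot x3 \land x1 \land x2 \land x4) \lor (\lnot x3 \land x1 \land \lnot x1 \land x4)   [distribute \land over \lor]
⇔ (x3 \land \lnot x4) \lor (x2 \land \lnot x1 \land \lnot x4) \lor (\lnot x2 \land x1 \land \lnot x4) \lor (\lnot x3 \land \lnot x2 \land \lnot x1 \land x4) \lor (\lnot x3 \land x1 \land x2 \land x4)   [simplify]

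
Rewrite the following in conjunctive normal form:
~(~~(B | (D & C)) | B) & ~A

~B & (~D | ~C) & ~A

~(~~(B | (D & C)) | B) & ~A
= ~~~(B | (D & C)) & ~B & ~A   — De Morgan
= ~(B | (D & C)) & ~B & ~A   — double negation
= ~B & ~(D & C) & ~B & ~A   — De Morgan
= ~B & (~D | ~C) & ~B & ~A   — De Morgan
= ~B & (~D | ~C) & ~A   — simplify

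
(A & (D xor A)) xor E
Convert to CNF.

(A & (D xor A)) xor E
≡ ((A & (D xor A)) | E) & ~(A & (D xor A) & E)   (expand xor)
≡ ((A & (D | A) & ~(D & A)) | E) & ~(A & (D xor A) & E)   (expand xor)
≡ ((A & (D | A) & ~(D & A)) | E) & ~(A & (D | A) & ~(D & A) & E)   (expand xor)
≡ ((A & (D | A) & (~D | ~A)) | E) & ~(A & (D | A) & ~(D & A) & E)   (De Morgan)
≡ ((A & (D | A) & (~D | ~A)) | E) & (~A | ~(D | A) | ~~(D & A) | ~E)   (De Morgan)
≡ ((A & (D | A) & (~D | ~A)) | E) & (~A | (~D & ~A) | ~~(D & A) | ~E)   (De Morgan)
≡ ((A & (D | A) & (~D | ~A)) | E) & (~A | (~D & ~A) | (D & A) | ~E)   (double negation)
≡ (A | E) & (D | A | E) & (~D | ~A | E) & (~A | ~D | D | ~E) & (~A | ~D | A | ~E) & (~A | ~A | D | ~E) & (~A | ~A | A | ~E)   (distribute | over &)
≡ (A | E) & (~D | ~A | E) & (~A | D | ~E)   (simplify)

(A | E) & (~D | ~A | E) & (~A | D | ~E)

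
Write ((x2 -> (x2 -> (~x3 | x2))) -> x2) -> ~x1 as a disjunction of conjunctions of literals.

((x2 -> (x2 -> (~x3 | x2))) -> x2) -> ~x1
≡ ~((x2 -> (x2 -> (~x3 | x2))) -> x2) | ~x1   [eliminate ->]
≡ ~(~(x2 -> (x2 -> (~x3 | x2))) | x2) | ~x1   [eliminate ->]
≡ ~(~(~x2 | (x2 -> (~x3 | x2))) | x2) | ~x1   [eliminate ->]
≡ ~(~(~x2 | ~x2 | ~x3 | x2) | x2) | ~x1   [eliminate ->]
≡ (~~(~x2 | ~x2 | ~x3 | x2) & ~x2) | ~x1   [De Morgan]
≡ ((~x2 | ~x2 | ~x3 | x2) & ~x2) | ~x1   [double negation]
≡ (~x2 & ~x2) | (~x2 & ~x2) | (~x3 & ~x2) | (x2 & ~x2) | ~x1   [distribute & over |]
≡ ~x2 | ~x1   [simplify]

~x2 | ~x1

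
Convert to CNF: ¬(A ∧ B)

¬A ∨ ¬B

¬(A ∧ B)
≡ ¬A ∨ ¬B   (De Morgan)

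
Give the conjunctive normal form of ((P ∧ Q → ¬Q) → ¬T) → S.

((P ∧ Q → ¬Q) → ¬T) → S
= ¬((P ∧ Q → ¬Q) → ¬T) ∨ S   [eliminate →]
= ¬(¬(P ∧ Q → ¬Q) ∨ ¬T) ∨ S   [eliminate →]
= ¬(¬(¬(P ∧ Q) ∨ ¬Q) ∨ ¬T) ∨ S   [eliminate →]
= ¬¬(¬(P ∧ Q) ∨ ¬Q) ∧ ¬¬T ∨ S   [De Morgan]
= (¬(P ∧ Q) ∨ ¬Q) ∧ ¬¬T ∨ S   [double negation]
= (¬P ∨ ¬Q ∨ ¬Q) ∧ ¬¬T ∨ S   [De Morgan]
= (¬P ∨ ¬Q ∨ ¬Q) ∧ T ∨ S   [double negation]
= (¬P ∨ ¬Q ∨ ¬Q ∨ S) ∧ (T ∨ S)   [distribute ∨ over ∧]
= (¬P ∨ ¬Q ∨ S) ∧ (T ∨ S)   [simplify]

(¬P ∨ ¬Q ∨ S) ∧ (T ∨ S)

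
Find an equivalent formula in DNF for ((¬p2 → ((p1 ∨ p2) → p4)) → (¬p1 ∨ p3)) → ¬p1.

(p2 ∧ p1 ∧ ¬p3) ∨ (p4 ∧ p1 ∧ ¬p3) ∨ ¬p1

((¬p2 → ((p1 ∨ p2) → p4)) → (¬p1 ∨ p3)) → ¬p1
≡ ¬((¬p2 → ((p1 ∨ p2) → p4)) → (¬p1 ∨ p3)) ∨ ¬p1   (eliminate →)
≡ ¬(¬(¬p2 → ((p1 ∨ p2) → p4)) ∨ ¬p1 ∨ p3) ∨ ¬p1   (eliminate →)
≡ ¬(¬(¬¬p2 ∨ ((p1 ∨ p2) → p4)) ∨ ¬p1 ∨ p3) ∨ ¬p1   (eliminate →)
≡ ¬(¬(¬¬p2 ∨ ¬(p1 ∨ p2) ∨ p4) ∨ ¬p1 ∨ p3) ∨ ¬p1   (eliminate →)
≡ (¬¬(¬¬p2 ∨ ¬(p1 ∨ p2) ∨ p4) ∧ ¬¬p1 ∧ ¬p3) ∨ ¬p1   (De Morgan)
≡ ((¬¬p2 ∨ ¬(p1 ∨ p2) ∨ p4) ∧ ¬¬p1 ∧ ¬p3) ∨ ¬p1   (double negation)
≡ ((p2 ∨ ¬(p1 ∨ p2) ∨ p4) ∧ ¬¬p1 ∧ ¬p3) ∨ ¬p1   (double negation)
≡ ((p2 ∨ (¬p1 ∧ ¬p2) ∨ p4) ∧ ¬¬p1 ∧ ¬p3) ∨ ¬p1   (De Morgan)
≡ ((p2 ∨ (¬p1 ∧ ¬p2) ∨ p4) ∧ p1 ∧ ¬p3) ∨ ¬p1   (double negation)
≡ (p2 ∧ p1 ∧ ¬p3) ∨ (¬p1 ∧ ¬p2 ∧ p1 ∧ ¬p3) ∨ (p4 ∧ p1 ∧ ¬p3) ∨ ¬p1   (distribute ∧ over ∨)
≡ (p2 ∧ p1 ∧ ¬p3) ∨ (p4 ∧ p1 ∧ ¬p3) ∨ ¬p1   (simplify)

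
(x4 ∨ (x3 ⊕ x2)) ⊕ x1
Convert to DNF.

(x4 ∨ (x3 ⊕ x2)) ⊕ x1
= ((x4 ∨ (x3 ⊕ x2)) ∧ ¬x1) ∨ (¬(x4 ∨ (x3 ⊕ x2)) ∧ x1)   (expand ⊕)
= ((x4 ∨ (x3 ∧ ¬x2) ∨ (¬x3 ∧ x2)) ∧ ¬x1) ∨ (¬(x4 ∨ (x3 ⊕ x2)) ∧ x1)   (expand ⊕)
= ((x4 ∨ (x3 ∧ ¬x2) ∨ (¬x3 ∧ x2)) ∧ ¬x1) ∨ (¬(x4 ∨ (x3 ∧ ¬x2) ∨ (¬x3 ∧ x2)) ∧ x1)   (expand ⊕)
= ((x4 ∨ (x3 ∧ ¬x2) ∨ (¬x3 ∧ x2)) ∧ ¬x1) ∨ (¬x4 ∧ ¬(x3 ∧ ¬x2) ∧ ¬(¬x3 ∧ x2) ∧ x1)   (De Morgan)
= ((x4 ∨ (x3 ∧ ¬x2) ∨ (¬x3 ∧ x2)) ∧ ¬x1) ∨ (¬x4 ∧ (¬x3 ∨ ¬¬x2) ∧ ¬(¬x3 ∧ x2) ∧ x1)   (De Morgan)
= ((x4 ∨ (x3 ∧ ¬x2) ∨ (¬x3 ∧ x2)) ∧ ¬x1) ∨ (¬x4 ∧ (¬x3 ∨ x2) ∧ ¬(¬x3 ∧ x2) ∧ x1)   (double negation)
= ((x4 ∨ (x3 ∧ ¬x2) ∨ (¬x3 ∧ x2)) ∧ ¬x1) ∨ (¬x4 ∧ (¬x3 ∨ x2) ∧ (¬¬x3 ∨ ¬x2) ∧ x1)   (De Morgan)
= ((x4 ∨ (x3 ∧ ¬x2) ∨ (¬x3 ∧ x2)) ∧ ¬x1) ∨ (¬x4 ∧ (¬x3 ∨ x2) ∧ (x3 ∨ ¬x2) ∧ x1)   (double negation)
= (x4 ∧ ¬x1) ∨ (x3 ∧ ¬x2 ∧ ¬x1) ∨ (¬x3 ∧ x2 ∧ ¬x1) ∨ (¬x4 ∧ ¬x3 ∧ x3 ∧ x1) ∨ (¬x4 ∧ ¬x3 ∧ ¬x2 ∧ x1) ∨ (¬x4 ∧ x2 ∧ x3 ∧ x1) ∨ (¬x4 ∧ x2 ∧ ¬x2 ∧ x1)   (distribute ∧ over ∨)
= (x4 ∧ ¬x1) ∨ (x3 ∧ ¬x2 ∧ ¬x1) ∨ (¬x3 ∧ x2 ∧ ¬x1) ∨ (¬x4 ∧ ¬x3 ∧ ¬x2 ∧ x1) ∨ (¬x4 ∧ x2 ∧ x3 ∧ x1)   (simplify)

(x4 ∧ ¬x1) ∨ (x3 ∧ ¬x2 ∧ ¬x1) ∨ (¬x3 ∧ x2 ∧ ¬x1) ∨ (¬x4 ∧ ¬x3 ∧ ¬x2 ∧ x1) ∨ (¬x4 ∧ x2 ∧ x3 ∧ x1)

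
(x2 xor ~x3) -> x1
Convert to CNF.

(~x2 | ~x3 | x1) & (x3 | x2 | x1)

(x2 xor ~x3) -> x1
≡ ~(x2 xor ~x3) | x1   (eliminate ->)
≡ ~((x2 | ~x3) & ~(x2 & ~x3)) | x1   (expand xor)
≡ ~(x2 | ~x3) | ~~(x2 & ~x3) | x1   (De Morgan)
≡ (~x2 & ~~x3) | ~~(x2 & ~x3) | x1   (De Morgan)
≡ (~x2 & x3) | ~~(x2 & ~x3) | x1   (double negation)
≡ (~x2 & x3) | (x2 & ~x3) | x1   (double negation)
≡ (~x2 | x2 | x1) & (~x2 | ~x3 | x1) & (x3 | x2 | x1) & (x3 | ~x3 | x1)   (distribute | over &)
≡ (~x2 | ~x3 | x1) & (x3 | x2 | x1)   (simplify)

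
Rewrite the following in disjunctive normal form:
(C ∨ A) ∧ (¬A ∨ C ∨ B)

(C ∨ A) ∧ (¬A ∨ C ∨ B)
≡ C ∧ ¬A ∨ C ∧ C ∨ C ∧ B ∨ A ∧ ¬A ∨ A ∧ C ∨ A ∧ B
≡ C ∨ A ∧ B

C ∨ A ∧ B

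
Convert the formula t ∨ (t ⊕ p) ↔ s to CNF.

(¬t ∨ s) ∧ (¬p ∨ t ∨ s) ∧ (¬s ∨ t ∨ p)

t ∨ (t ⊕ p) ↔ s
= (t ∨ (t ⊕ p) → s) ∧ (s → t ∨ (t ⊕ p))   [eliminate ↔]
= (¬(t ∨ (t ⊕ p)) ∨ s) ∧ (s → t ∨ (t ⊕ p))   [eliminate →]
= (¬(t ∨ (t ∨ p) ∧ ¬(t ∧ p)) ∨ s) ∧ (s → t ∨ (t ⊕ p))   [expand ⊕]
= (¬(t ∨ (t ∨ p) ∧ ¬(t ∧ p)) ∨ s) ∧ (¬s ∨ t ∨ (t ⊕ p))   [eliminate →]
= (¬(t ∨ (t ∨ p) ∧ ¬(t ∧ p)) ∨ s) ∧ (¬s ∨ t ∨ (t ∨ p) ∧ ¬(t ∧ p))   [expand ⊕]
= (¬t ∧ ¬((t ∨ p) ∧ ¬(t ∧ p)) ∨ s) ∧ (¬s ∨ t ∨ (t ∨ p) ∧ ¬(t ∧ p))   [De Morgan]
= (¬t ∧ (¬(t ∨ p) ∨ ¬¬(t ∧ p)) ∨ s) ∧ (¬s ∨ t ∨ (t ∨ p) ∧ ¬(t ∧ p))   [De Morgan]
= (¬t ∧ (¬t ∧ ¬p ∨ ¬¬(t ∧ p)) ∨ s) ∧ (¬s ∨ t ∨ (t ∨ p) ∧ ¬(t ∧ p))   [De Morgan]
= (¬t ∧ (¬t ∧ ¬p ∨ t ∧ p) ∨ s) ∧ (¬s ∨ t ∨ (t ∨ p) ∧ ¬(t ∧ p))   [double negation]
= (¬t ∧ (¬t ∧ ¬p ∨ t ∧ p) ∨ s) ∧ (¬s ∨ t ∨ (t ∨ p) ∧ (¬t ∨ ¬p))   [De Morgan]
= (¬t ∨ s) ∧ (¬t ∨ t ∨ s) ∧ (¬t ∨ p ∨ s) ∧ (¬p ∨ t ∨ s) ∧ (¬p ∨ p ∨ s) ∧ (¬s ∨ t ∨ t ∨ p) ∧ (¬s ∨ t ∨ ¬t ∨ ¬p)   [distribute ∨ over ∧]
= (¬t ∨ s) ∧ (¬p ∨ t ∨ s) ∧ (¬s ∨ t ∨ p)   [simplify]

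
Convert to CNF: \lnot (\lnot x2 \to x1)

\lnot x2 \land \lnot x1

\lnot (\lnot x2 \to x1)
≡ \lnot (\lnot \lnot x2 \lor x1)   [eliminate \to]
≡ \lnot \lnot \lnot x2 \land \lnot x1   [De Morgan]
≡ \lnot x2 \land \lnot x1   [double negation]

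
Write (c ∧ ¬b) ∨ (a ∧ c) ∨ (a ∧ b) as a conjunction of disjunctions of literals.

(c ∧ ¬b) ∨ (a ∧ c) ∨ (a ∧ b)
≡ (c ∨ a ∨ a) ∧ (c ∨ a ∨ b) ∧ (c ∨ c ∨ a) ∧ (c ∨ c ∨ b) ∧ (¬b ∨ a ∨ a) ∧ (¬b ∨ a ∨ b) ∧ (¬b ∨ c ∨ a) ∧ (¬b ∨ c ∨ b)   [distribute ∨ over ∧]
≡ (c ∨ a) ∧ (c ∨ b) ∧ (¬b ∨ a)   [simplify]

(c ∨ a) ∧ (c ∨ b) ∧ (¬b ∨ a)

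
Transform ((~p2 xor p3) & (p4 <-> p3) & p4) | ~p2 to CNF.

(~p2 | p3) & (p4 | ~p2)

((~p2 xor p3) & (p4 <-> p3) & p4) | ~p2
= ((~p2 | p3) & ~(~p2 & p3) & (p4 <-> p3) & p4) | ~p2   [expand xor]
= ((~p2 | p3) & ~(~p2 & p3) & (p4 -> p3) & (p3 -> p4) & p4) | ~p2   [eliminate <->]
= ((~p2 | p3) & ~(~p2 & p3) & (~p4 | p3) & (p3 -> p4) & p4) | ~p2   [eliminate ->]
= ((~p2 | p3) & ~(~p2 & p3) & (~p4 | p3) & (~p3 | p4) & p4) | ~p2   [eliminate ->]
= ((~p2 | p3) & (~~p2 | ~p3) & (~p4 | p3) & (~p3 | p4) & p4) | ~p2   [De Morgan]
= ((~p2 | p3) & (p2 | ~p3) & (~p4 | p3) & (~p3 | p4) & p4) | ~p2   [double negation]
= (~p2 | p3 | ~p2) & (p2 | ~p3 | ~p2) & (~p4 | p3 | ~p2) & (~p3 | p4 | ~p2) & (p4 | ~p2)   [distribute | over &]
= (~p2 | p3) & (p4 | ~p2)   [simplify]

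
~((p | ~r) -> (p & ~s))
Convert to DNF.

~((p | ~r) -> (p & ~s))
≡ ~(~(p | ~r) | (p & ~s))   — eliminate ->
≡ ~~(p | ~r) & ~(p & ~s)   — De Morgan
≡ (p | ~r) & ~(p & ~s)   — double negation
≡ (p | ~r) & (~p | ~~s)   — De Morgan
≡ (p | ~r) & (~p | s)   — double negation
≡ (p & ~p) | (p & s) | (~r & ~p) | (~r & s)   — distribute & over |
≡ (p & s) | (~r & ~p) | (~r & s)   — simplify

(p & s) | (~r & ~p) | (~r & s)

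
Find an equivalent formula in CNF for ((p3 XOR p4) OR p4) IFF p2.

((p3 XOR p4) OR p4) IFF p2
≡ (((p3 XOR p4) OR p4) IMPLIES p2) AND (p2 IMPLIES ((p3 XOR p4) OR p4))   [eliminate IFF]
≡ (NOT ((p3 XOR p4) OR p4) OR p2) AND (p2 IMPLIES ((p3 XOR p4) OR p4))   [eliminate IMPLIES]
≡ (NOT (((p3 OR p4) AND NOT (p3 AND p4)) OR p4) OR p2) AND (p2 IMPLIES ((p3 XOR p4) OR p4))   [expand XOR]
≡ (NOT (((p3 OR p4) AND NOT (p3 AND p4)) OR p4) OR p2) AND (NOT p2 OR (p3 XOR p4) OR p4)   [eliminate IMPLIES]
≡ (NOT (((p3 OR p4) AND NOT (p3 AND p4)) OR p4) OR p2) AND (NOT p2 OR ((p3 OR p4) AND NOT (p3 AND p4)) OR p4)   [expand XOR]
≡ ((NOT ((p3 OR p4) AND NOT (p3 AND p4)) AND NOT p4) OR p2) AND (NOT p2 OR ((p3 OR p4) AND NOT (p3 AND p4)) OR p4)   [De Morgan]
≡ (((NOT (p3 OR p4) OR NOT NOT (p3 AND p4)) AND NOT p4) OR p2) AND (NOT p2 OR ((p3 OR p4) AND NOT (p3 AND p4)) OR p4)   [De Morgan]
≡ ((((NOT p3 AND NOT p4) OR NOT NOT (p3 AND p4)) AND NOT p4) OR p2) AND (NOT p2 OR ((p3 OR p4) AND NOT (p3 AND p4)) OR p4)   [De Morgan]
≡ ((((NOT p3 AND NOT p4) OR (p3 AND p4)) AND NOT p4) OR p2) AND (NOT p2 OR ((p3 OR p4) AND NOT (p3 AND p4)) OR p4)   [double negation]
≡ ((((NOT p3 AND NOT p4) OR (p3 AND p4)) AND NOT p4) OR p2) AND (NOT p2 OR ((p3 OR p4) AND (NOT p3 OR NOT p4)) OR p4)   [De Morgan]
≡ (NOT p3 OR p3 OR p2) AND (NOT p3 OR p4 OR p2) AND (NOT p4 OR p3 OR p2) AND (NOT p4 OR p4 OR p2) AND (NOT p4 OR p2) AND (NOT p2 OR p3 OR p4 OR p4) AND (NOT p2 OR NOT p3 OR NOT p4 OR p4)   [distribute OR over AND]
≡ (NOT p3 OR p4 OR p2) AND (NOT p4 OR p2) AND (NOT p2 OR p3 OR p4)   [simplify]

(NOT p3 OR p4 OR p2) AND (NOT p4 OR p2) AND (NOT p2 OR p3 OR p4)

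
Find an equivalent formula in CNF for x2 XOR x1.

(x2 OR x1) AND (NOT x2 OR NOT x1)

x2 XOR x1
≡ (x2 OR x1) AND NOT (x2 AND x1)   [expand XOR]
≡ (x2 OR x1) AND (NOT x2 OR NOT x1)   [De Morgan]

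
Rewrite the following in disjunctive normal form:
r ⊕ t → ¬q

r ⊕ t → ¬q
= ¬(r ⊕ t) ∨ ¬q   [eliminate →]
= ¬(r ∧ ¬t ∨ ¬r ∧ t) ∨ ¬q   [expand ⊕]
= ¬(r ∧ ¬t) ∧ ¬(¬r ∧ t) ∨ ¬q   [De Morgan]
= (¬r ∨ ¬¬t) ∧ ¬(¬r ∧ t) ∨ ¬q   [De Morgan]
= (¬r ∨ t) ∧ ¬(¬r ∧ t) ∨ ¬q   [double negation]
= (¬r ∨ t) ∧ (¬¬r ∨ ¬t) ∨ ¬q   [De Morgan]
= (¬r ∨ t) ∧ (r ∨ ¬t) ∨ ¬q   [double negation]
= ¬r ∧ r ∨ ¬r ∧ ¬t ∨ t ∧ r ∨ t ∧ ¬t ∨ ¬q   [distribute ∧ over ∨]
= ¬r ∧ ¬t ∨ t ∧ r ∨ ¬q   [simplify]

¬r ∧ ¬t ∨ t ∧ r ∨ ¬q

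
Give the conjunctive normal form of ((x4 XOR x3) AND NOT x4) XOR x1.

(x4 OR x3 OR x1) AND (NOT x4 OR x1) AND (NOT x3 OR x4 OR NOT x1)

((x4 XOR x3) AND NOT x4) XOR x1
= (((x4 XOR x3) AND NOT x4) OR x1) AND NOT ((x4 XOR x3) AND NOT x4 AND x1)   [expand XOR]
= (((x4 OR x3) AND NOT (x4 AND x3) AND NOT x4) OR x1) AND NOT ((x4 XOR x3) AND NOT x4 AND x1)   [expand XOR]
= (((x4 OR x3) AND NOT (x4 AND x3) AND NOT x4) OR x1) AND NOT ((x4 OR x3) AND NOT (x4 AND x3) AND NOT x4 AND x1)   [expand XOR]
= (((x4 OR x3) AND (NOT x4 OR NOT x3) AND NOT x4) OR x1) AND NOT ((x4 OR x3) AND NOT (x4 AND x3) AND NOT x4 AND x1)   [De Morgan]
= (((x4 OR x3) AND (NOT x4 OR NOT x3) AND NOT x4) OR x1) AND (NOT (x4 OR x3) OR NOT NOT (x4 AND x3) OR NOT NOT x4 OR NOT x1)   [De Morgan]
= (((x4 OR x3) AND (NOT x4 OR NOT x3) AND NOT x4) OR x1) AND ((NOT x4 AND NOT x3) OR NOT NOT (x4 AND x3) OR NOT NOT x4 OR NOT x1)   [De Morgan]
= (((x4 OR x3) AND (NOT x4 OR NOT x3) AND NOT x4) OR x1) AND ((NOT x4 AND NOT x3) OR (x4 AND x3) OR NOT NOT x4 OR NOT x1)   [double negation]
= (((x4 OR x3) AND (NOT x4 OR NOT x3) AND NOT x4) OR x1) AND ((NOT x4 AND NOT x3) OR (x4 AND x3) OR x4 OR NOT x1)   [double negation]
= (x4 OR x3 OR x1) AND (NOT x4 OR NOT x3 OR x1) AND (NOT x4 OR x1) AND (NOT x4 OR x4 OR x4 OR NOT x1) AND (NOT x4 OR x3 OR x4 OR NOT x1) AND (NOT x3 OR x4 OR x4 OR NOT x1) AND (NOT x3 OR x3 OR x4 OR NOT x1)   [distribute OR over AND]
= (x4 OR x3 OR x1) AND (NOT x4 OR x1) AND (NOT x3 OR x4 OR NOT x1)   [simplify]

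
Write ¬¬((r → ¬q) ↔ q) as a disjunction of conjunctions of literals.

¬¬((r → ¬q) ↔ q)
⇔ ¬¬(((r → ¬q) → q) ∧ (q → (r → ¬q)))
⇔ ¬¬((¬(r → ¬q) ∨ q) ∧ (q → (r → ¬q)))
⇔ ¬¬((¬(¬r ∨ ¬q) ∨ q) ∧ (q → (r → ¬q)))
⇔ ¬¬((¬(¬r ∨ ¬q) ∨ q) ∧ (¬q ∨ (r → ¬q)))
⇔ ¬¬((¬(¬r ∨ ¬q) ∨ q) ∧ (¬q ∨ ¬r ∨ ¬q))
⇔ (¬(¬r ∨ ¬q) ∨ q) ∧ (¬q ∨ ¬r ∨ ¬q)
⇔ ((¬¬r ∧ ¬¬q) ∨ q) ∧ (¬q ∨ ¬r ∨ ¬q)
⇔ ((r ∧ ¬¬q) ∨ q) ∧ (¬q ∨ ¬r ∨ ¬q)
⇔ ((r ∧ q) ∨ q) ∧ (¬q ∨ ¬r ∨ ¬q)
⇔ (r ∧ q ∧ ¬q) ∨ (r ∧ q ∧ ¬r) ∨ (r ∧ q ∧ ¬q) ∨ (q ∧ ¬q) ∨ (q ∧ ¬r) ∨ (q ∧ ¬q)
⇔ q ∧ ¬r

q ∧ ¬r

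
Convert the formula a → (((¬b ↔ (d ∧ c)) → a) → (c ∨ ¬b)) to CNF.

¬a ∨ c ∨ ¬b

a → (((¬b ↔ (d ∧ c)) → a) → (c ∨ ¬b))
≡ ¬a ∨ (((¬b ↔ (d ∧ c)) → a) → (c ∨ ¬b))   (eliminate →)
≡ ¬a ∨ ¬((¬b ↔ (d ∧ c)) → a) ∨ c ∨ ¬b   (eliminate →)
≡ ¬a ∨ ¬(¬(¬b ↔ (d ∧ c)) ∨ a) ∨ c ∨ ¬b   (eliminate →)
≡ ¬a ∨ ¬(¬((¬b → (d ∧ c)) ∧ ((d ∧ c) → ¬b)) ∨ a) ∨ c ∨ ¬b   (eliminate ↔)
≡ ¬a ∨ ¬(¬((¬¬b ∨ (d ∧ c)) ∧ ((d ∧ c) → ¬b)) ∨ a) ∨ c ∨ ¬b   (eliminate →)
≡ ¬a ∨ ¬(¬((¬¬b ∨ (d ∧ c)) ∧ (¬(d ∧ c) ∨ ¬b)) ∨ a) ∨ c ∨ ¬b   (eliminate →)
≡ ¬a ∨ (¬¬((¬¬b ∨ (d ∧ c)) ∧ (¬(d ∧ c) ∨ ¬b)) ∧ ¬a) ∨ c ∨ ¬b   (De Morgan)
≡ ¬a ∨ ((¬¬b ∨ (d ∧ c)) ∧ (¬(d ∧ c) ∨ ¬b) ∧ ¬a) ∨ c ∨ ¬b   (double negation)
≡ ¬a ∨ ((b ∨ (d ∧ c)) ∧ (¬(d ∧ c) ∨ ¬b) ∧ ¬a) ∨ c ∨ ¬b   (double negation)
≡ ¬a ∨ ((b ∨ (d ∧ c)) ∧ (¬d ∨ ¬c ∨ ¬b) ∧ ¬a) ∨ c ∨ ¬b   (De Morgan)
≡ (¬a ∨ b ∨ d ∨ c ∨ ¬b) ∧ (¬a ∨ b ∨ c ∨ c ∨ ¬b) ∧ (¬a ∨ ¬d ∨ ¬c ∨ ¬b ∨ c ∨ ¬b) ∧ (¬a ∨ ¬a ∨ c ∨ ¬b)   (distribute ∨ over ∧)
≡ ¬a ∨ c ∨ ¬b   (simplify)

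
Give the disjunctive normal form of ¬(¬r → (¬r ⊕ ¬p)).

¬r ∧ ¬p

¬(¬r → (¬r ⊕ ¬p))
≡ ¬(¬¬r ∨ (¬r ⊕ ¬p))
≡ ¬(¬¬r ∨ (¬r ∧ ¬¬p) ∨ (¬¬r ∧ ¬p))
≡ ¬¬¬r ∧ ¬(¬r ∧ ¬¬p) ∧ ¬(¬¬r ∧ ¬p)
≡ ¬r ∧ ¬(¬r ∧ ¬¬p) ∧ ¬(¬¬r ∧ ¬p)
≡ ¬r ∧ (¬¬r ∨ ¬¬¬p) ∧ ¬(¬¬r ∧ ¬p)
≡ ¬r ∧ (r ∨ ¬¬¬p) ∧ ¬(¬¬r ∧ ¬p)
≡ ¬r ∧ (r ∨ ¬p) ∧ ¬(¬¬r ∧ ¬p)
≡ ¬r ∧ (r ∨ ¬p) ∧ (¬¬¬r ∨ ¬¬p)
≡ ¬r ∧ (r ∨ ¬p) ∧ (¬r ∨ ¬¬p)
≡ ¬r ∧ (r ∨ ¬p) ∧ (¬r ∨ p)
≡ (¬r ∧ r ∧ ¬r) ∨ (¬r ∧ r ∧ p) ∨ (¬r ∧ ¬p ∧ ¬r) ∨ (¬r ∧ ¬p ∧ p)
≡ ¬r ∧ ¬p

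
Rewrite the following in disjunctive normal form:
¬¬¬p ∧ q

¬¬¬p ∧ q
≡ ¬p ∧ q

¬p ∧ q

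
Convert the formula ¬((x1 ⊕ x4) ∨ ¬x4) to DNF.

¬((x1 ⊕ x4) ∨ ¬x4)
≡ ¬((x1 ∧ ¬x4) ∨ (¬x1 ∧ x4) ∨ ¬x4)   [expand ⊕]
≡ ¬(x1 ∧ ¬x4) ∧ ¬(¬x1 ∧ x4) ∧ ¬¬x4   [De Morgan]
≡ (¬x1 ∨ ¬¬x4) ∧ ¬(¬x1 ∧ x4) ∧ ¬¬x4   [De Morgan]
≡ (¬x1 ∨ x4) ∧ ¬(¬x1 ∧ x4) ∧ ¬¬x4   [double negation]
≡ (¬x1 ∨ x4) ∧ (¬¬x1 ∨ ¬x4) ∧ ¬¬x4   [De Morgan]
≡ (¬x1 ∨ x4) ∧ (x1 ∨ ¬x4) ∧ ¬¬x4   [double negation]
≡ (¬x1 ∨ x4) ∧ (x1 ∨ ¬x4) ∧ x4   [double negation]
≡ (¬x1 ∧ x1 ∧ x4) ∨ (¬x1 ∧ ¬x4 ∧ x4) ∨ (x4 ∧ x1 ∧ x4) ∨ (x4 ∧ ¬x4 ∧ x4)   [distribute ∧ over ∨]
≡ x4 ∧ x1   [simplify]

x4 ∧ x1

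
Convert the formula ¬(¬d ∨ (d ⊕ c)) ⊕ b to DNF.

(d ∧ c ∧ ¬b) ∨ (¬d ∧ b) ∨ (d ∧ ¬c ∧ b)

¬(¬d ∨ (d ⊕ c)) ⊕ b
⇔ (¬(¬d ∨ (d ⊕ c)) ∧ ¬b) ∨ (¬¬(¬d ∨ (d ⊕ c)) ∧ b)   [expand ⊕]
⇔ (¬(¬d ∨ (d ∧ ¬c) ∨ (¬d ∧ c)) ∧ ¬b) ∨ (¬¬(¬d ∨ (d ⊕ c)) ∧ b)   [expand ⊕]
⇔ (¬(¬d ∨ (d ∧ ¬c) ∨ (¬d ∧ c)) ∧ ¬b) ∨ (¬¬(¬d ∨ (d ∧ ¬c) ∨ (¬d ∧ c)) ∧ b)   [expand ⊕]
⇔ (¬¬d ∧ ¬(d ∧ ¬c) ∧ ¬(¬d ∧ c) ∧ ¬b) ∨ (¬¬(¬d ∨ (d ∧ ¬c) ∨ (¬d ∧ c)) ∧ b)   [De Morgan]
⇔ (d ∧ ¬(d ∧ ¬c) ∧ ¬(¬d ∧ c) ∧ ¬b) ∨ (¬¬(¬d ∨ (d ∧ ¬c) ∨ (¬d ∧ c)) ∧ b)   [double negation]
⇔ (d ∧ (¬d ∨ ¬¬c) ∧ ¬(¬d ∧ c) ∧ ¬b) ∨ (¬¬(¬d ∨ (d ∧ ¬c) ∨ (¬d ∧ c)) ∧ b)   [De Morgan]
⇔ (d ∧ (¬d ∨ c) ∧ ¬(¬d ∧ c) ∧ ¬b) ∨ (¬¬(¬d ∨ (d ∧ ¬c) ∨ (¬d ∧ c)) ∧ b)   [double negation]
⇔ (d ∧ (¬d ∨ c) ∧ (¬¬d ∨ ¬c) ∧ ¬b) ∨ (¬¬(¬d ∨ (d ∧ ¬c) ∨ (¬d ∧ c)) ∧ b)   [De Morgan]
⇔ (d ∧ (¬d ∨ c) ∧ (d ∨ ¬c) ∧ ¬b) ∨ (¬¬(¬d ∨ (d ∧ ¬c) ∨ (¬d ∧ c)) ∧ b)   [double negation]
⇔ (d ∧ (¬d ∨ c) ∧ (d ∨ ¬c) ∧ ¬b) ∨ ((¬d ∨ (d ∧ ¬c) ∨ (¬d ∧ c)) ∧ b)   [double negation]
⇔ (d ∧ ¬d ∧ d ∧ ¬b) ∨ (d ∧ ¬d ∧ ¬c ∧ ¬b) ∨ (d ∧ c ∧ d ∧ ¬b) ∨ (d ∧ c ∧ ¬c ∧ ¬b) ∨ (¬d ∧ b) ∨ (d ∧ ¬c ∧ b) ∨ (¬d ∧ c ∧ b)   [distribute ∧ over ∨]
⇔ (d ∧ c ∧ ¬b) ∨ (¬d ∧ b) ∨ (d ∧ ¬c ∧ b)   [simplify]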